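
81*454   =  36774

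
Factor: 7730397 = 3^4* 19^1*5023^1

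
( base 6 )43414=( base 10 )5986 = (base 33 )5GD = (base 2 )1011101100010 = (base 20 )ej6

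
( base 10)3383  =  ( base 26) 503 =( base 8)6467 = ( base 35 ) 2qn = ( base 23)692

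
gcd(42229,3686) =1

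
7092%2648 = 1796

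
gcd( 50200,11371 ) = 1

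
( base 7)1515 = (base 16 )258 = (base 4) 21120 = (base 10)600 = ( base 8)1130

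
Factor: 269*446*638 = 76543412 = 2^2*11^1*29^1 * 223^1 * 269^1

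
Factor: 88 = 2^3*11^1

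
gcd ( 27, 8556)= 3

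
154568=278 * 556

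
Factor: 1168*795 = 928560 = 2^4*3^1*5^1*53^1*73^1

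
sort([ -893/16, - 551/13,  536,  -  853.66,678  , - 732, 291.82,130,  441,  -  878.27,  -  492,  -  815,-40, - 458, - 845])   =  [  -  878.27,  -  853.66, - 845, - 815, - 732, - 492,-458, -893/16, - 551/13, - 40 , 130,291.82, 441 , 536,678] 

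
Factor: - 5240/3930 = -2^2*3^( - 1 )= -4/3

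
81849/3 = 27283 = 27283.00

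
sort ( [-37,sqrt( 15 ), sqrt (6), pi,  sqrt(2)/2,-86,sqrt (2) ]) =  [ -86, - 37, sqrt(2)/2,sqrt( 2 ),sqrt(6), pi , sqrt( 15 )]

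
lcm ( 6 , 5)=30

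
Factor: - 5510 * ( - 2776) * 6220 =2^6 * 5^2*19^1 *29^1*311^1*347^1 = 95139627200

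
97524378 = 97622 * 999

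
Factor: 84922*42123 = 3577169406 = 2^1*3^1*19^1*739^1*42461^1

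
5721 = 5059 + 662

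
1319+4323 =5642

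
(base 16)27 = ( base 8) 47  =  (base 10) 39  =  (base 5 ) 124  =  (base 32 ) 17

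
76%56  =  20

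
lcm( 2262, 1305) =33930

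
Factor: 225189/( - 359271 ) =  - 131/209 = - 11^( - 1)*19^( - 1 )*131^1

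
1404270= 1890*743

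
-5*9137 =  - 45685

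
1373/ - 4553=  - 1 + 3180/4553 = -0.30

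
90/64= 1  +  13/32 = 1.41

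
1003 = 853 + 150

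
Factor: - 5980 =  - 2^2*5^1*13^1*23^1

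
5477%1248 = 485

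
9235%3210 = 2815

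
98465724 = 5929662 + 92536062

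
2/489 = 2/489=0.00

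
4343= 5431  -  1088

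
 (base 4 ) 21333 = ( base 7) 1602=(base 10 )639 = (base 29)m1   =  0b1001111111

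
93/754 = 93/754 = 0.12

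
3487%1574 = 339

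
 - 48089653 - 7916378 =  - 56006031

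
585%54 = 45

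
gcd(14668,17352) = 4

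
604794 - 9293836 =-8689042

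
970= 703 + 267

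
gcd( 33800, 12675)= 4225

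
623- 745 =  - 122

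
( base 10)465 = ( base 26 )HN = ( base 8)721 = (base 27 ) h6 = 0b111010001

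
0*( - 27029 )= 0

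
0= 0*1653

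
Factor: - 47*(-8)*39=2^3*3^1  *  13^1*  47^1 =14664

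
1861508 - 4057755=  - 2196247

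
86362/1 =86362 = 86362.00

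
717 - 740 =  - 23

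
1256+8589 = 9845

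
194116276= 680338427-486222151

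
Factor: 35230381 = 35230381^1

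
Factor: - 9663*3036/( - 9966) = 444498/151  =  2^1*3^1 * 23^1 *151^( - 1)*3221^1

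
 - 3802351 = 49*(-77599)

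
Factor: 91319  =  53^1*1723^1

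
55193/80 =689 +73/80 = 689.91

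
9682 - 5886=3796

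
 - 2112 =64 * ( - 33 )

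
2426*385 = 934010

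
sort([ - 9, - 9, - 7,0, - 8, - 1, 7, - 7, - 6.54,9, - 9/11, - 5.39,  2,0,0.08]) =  [  -  9, - 9,-8, - 7, - 7,  -  6.54  ,  -  5.39, - 1, - 9/11,  0, 0, 0.08,2,7,9]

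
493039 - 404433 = 88606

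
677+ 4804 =5481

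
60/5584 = 15/1396 = 0.01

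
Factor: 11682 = 2^1*3^2*11^1*59^1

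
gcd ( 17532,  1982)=2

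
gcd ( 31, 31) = 31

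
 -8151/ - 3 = 2717+ 0/1  =  2717.00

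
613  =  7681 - 7068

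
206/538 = 103/269 = 0.38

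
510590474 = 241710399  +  268880075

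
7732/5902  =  3866/2951  =  1.31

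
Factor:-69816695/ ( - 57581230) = 13963339/11516246  =  2^( - 1)* 7^( - 1 )*13^1 * 83^1*12941^1*822589^( - 1)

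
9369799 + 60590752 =69960551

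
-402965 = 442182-845147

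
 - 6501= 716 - 7217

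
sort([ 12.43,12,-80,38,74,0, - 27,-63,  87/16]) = [-80, - 63, - 27, 0,87/16,  12,12.43,38,74]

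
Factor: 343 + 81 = 424=2^3*53^1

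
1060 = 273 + 787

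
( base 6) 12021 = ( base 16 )6cd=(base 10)1741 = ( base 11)1343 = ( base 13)A3C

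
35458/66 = 537 + 8/33 = 537.24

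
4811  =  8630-3819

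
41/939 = 41/939 = 0.04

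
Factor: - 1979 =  - 1979^1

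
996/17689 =996/17689 = 0.06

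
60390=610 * 99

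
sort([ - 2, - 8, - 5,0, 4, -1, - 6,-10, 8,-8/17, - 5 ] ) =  [ - 10 , - 8, - 6, - 5, - 5,-2, - 1,- 8/17, 0,4 , 8 ] 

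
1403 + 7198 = 8601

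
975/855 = 65/57 = 1.14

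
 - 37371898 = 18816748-56188646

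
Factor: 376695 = 3^2*5^1  *11^1*761^1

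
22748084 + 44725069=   67473153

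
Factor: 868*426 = 2^3*3^1*7^1 * 31^1*71^1=369768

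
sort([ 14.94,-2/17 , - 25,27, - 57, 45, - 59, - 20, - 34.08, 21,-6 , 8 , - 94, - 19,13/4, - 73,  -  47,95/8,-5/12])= [ - 94, - 73,  -  59, -57 ,- 47,-34.08, - 25, - 20, - 19,-6, - 5/12,-2/17, 13/4, 8 , 95/8 , 14.94, 21,27, 45]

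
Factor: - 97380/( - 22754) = 48690/11377   =  2^1*3^2*5^1*31^(-1 )*367^( - 1 )*541^1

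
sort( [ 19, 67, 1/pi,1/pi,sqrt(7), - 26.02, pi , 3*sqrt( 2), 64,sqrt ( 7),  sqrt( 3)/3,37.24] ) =[ - 26.02, 1/pi,1/pi,sqrt(3)/3,sqrt ( 7 ), sqrt(7)  ,  pi,3*sqrt( 2), 19,37.24,64 , 67 ] 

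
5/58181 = 5/58181= 0.00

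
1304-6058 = - 4754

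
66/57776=33/28888 = 0.00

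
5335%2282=771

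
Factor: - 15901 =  - 15901^1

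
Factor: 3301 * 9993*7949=262212812457 = 3^1*3301^1* 3331^1*7949^1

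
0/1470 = 0 = 0.00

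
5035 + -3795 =1240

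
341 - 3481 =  - 3140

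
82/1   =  82 = 82.00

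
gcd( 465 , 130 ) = 5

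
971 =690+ 281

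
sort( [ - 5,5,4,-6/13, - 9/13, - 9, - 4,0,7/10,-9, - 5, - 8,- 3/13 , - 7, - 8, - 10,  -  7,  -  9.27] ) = [ - 10, - 9.27, - 9 ,  -  9, - 8 , - 8, - 7, - 7, - 5  ,-5  , - 4, - 9/13, - 6/13, - 3/13, 0, 7/10,  4, 5]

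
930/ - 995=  -1 + 13/199 = - 0.93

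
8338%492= 466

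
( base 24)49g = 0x9E8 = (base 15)B41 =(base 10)2536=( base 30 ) 2OG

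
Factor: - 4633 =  - 41^1* 113^1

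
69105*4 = 276420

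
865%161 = 60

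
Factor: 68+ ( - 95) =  - 3^3 = - 27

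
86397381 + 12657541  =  99054922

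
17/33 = 17/33 = 0.52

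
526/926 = 263/463= 0.57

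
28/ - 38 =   -  14/19 = - 0.74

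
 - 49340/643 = -77 + 171/643 = - 76.73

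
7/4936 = 7/4936 = 0.00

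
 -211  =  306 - 517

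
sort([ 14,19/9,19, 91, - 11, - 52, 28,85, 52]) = [ - 52  , - 11,19/9, 14,19,28,52 , 85,91]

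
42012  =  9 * 4668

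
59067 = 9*6563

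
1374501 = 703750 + 670751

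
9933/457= 21 + 336/457=21.74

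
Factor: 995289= 3^1*103^1 *3221^1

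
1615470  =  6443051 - 4827581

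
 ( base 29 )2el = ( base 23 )3mg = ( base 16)83D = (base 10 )2109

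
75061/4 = 18765 + 1/4= 18765.25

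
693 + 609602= 610295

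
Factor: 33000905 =5^1* 7^1*942883^1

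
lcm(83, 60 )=4980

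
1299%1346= 1299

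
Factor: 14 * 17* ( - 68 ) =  - 2^3*7^1*17^2 = - 16184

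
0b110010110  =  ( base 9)501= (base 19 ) 127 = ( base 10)406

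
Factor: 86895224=2^3*13^1*835531^1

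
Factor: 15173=15173^1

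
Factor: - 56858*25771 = -1465287518=- 2^1*25771^1*28429^1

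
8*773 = 6184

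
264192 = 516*512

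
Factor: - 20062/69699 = - 2^1*3^( - 1)*1433^1*3319^( -1 ) = - 2866/9957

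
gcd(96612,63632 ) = 388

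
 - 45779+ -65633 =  - 111412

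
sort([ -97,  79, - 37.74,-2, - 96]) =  [-97, - 96, - 37.74, - 2,79 ]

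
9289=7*1327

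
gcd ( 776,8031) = 1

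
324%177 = 147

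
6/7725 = 2/2575 = 0.00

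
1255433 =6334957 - 5079524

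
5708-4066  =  1642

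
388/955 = 388/955 = 0.41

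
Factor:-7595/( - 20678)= 2^( - 1)*5^1*31^1* 211^( - 1 )= 155/422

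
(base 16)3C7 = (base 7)2551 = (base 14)4d1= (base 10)967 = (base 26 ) 1b5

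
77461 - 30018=47443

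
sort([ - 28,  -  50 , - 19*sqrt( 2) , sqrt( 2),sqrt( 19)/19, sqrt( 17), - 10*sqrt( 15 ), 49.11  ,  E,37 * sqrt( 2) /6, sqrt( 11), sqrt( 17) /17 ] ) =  [ - 50, - 10*sqrt(15), - 28  , - 19*sqrt( 2), sqrt( 19) /19,sqrt(17)/17, sqrt( 2), E,sqrt(11), sqrt( 17 ),37*sqrt(2) /6,49.11]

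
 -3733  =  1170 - 4903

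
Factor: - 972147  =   - 3^1*11^1 * 89^1*331^1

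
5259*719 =3781221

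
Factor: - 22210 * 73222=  - 2^2*5^1 * 31^1*1181^1 * 2221^1 = - 1626260620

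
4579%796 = 599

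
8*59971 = 479768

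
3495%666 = 165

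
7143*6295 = 44965185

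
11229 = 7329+3900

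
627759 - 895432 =-267673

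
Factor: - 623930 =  - 2^1*5^1*43^1* 1451^1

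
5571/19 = 293 + 4/19 = 293.21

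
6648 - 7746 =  - 1098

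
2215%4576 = 2215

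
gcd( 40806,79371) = 9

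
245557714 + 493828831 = 739386545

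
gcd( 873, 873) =873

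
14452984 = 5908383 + 8544601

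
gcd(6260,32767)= 1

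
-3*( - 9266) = 27798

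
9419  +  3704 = 13123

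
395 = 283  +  112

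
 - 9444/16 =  - 2361/4 = - 590.25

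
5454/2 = 2727 = 2727.00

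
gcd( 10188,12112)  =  4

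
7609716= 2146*3546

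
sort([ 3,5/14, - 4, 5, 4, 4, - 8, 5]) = [- 8, - 4,5/14,3, 4,4,5,5]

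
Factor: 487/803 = 11^(-1)*73^( - 1 )*487^1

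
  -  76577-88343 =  - 164920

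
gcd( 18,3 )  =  3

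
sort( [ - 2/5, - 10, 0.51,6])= [ - 10, - 2/5 , 0.51,6 ] 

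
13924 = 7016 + 6908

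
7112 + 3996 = 11108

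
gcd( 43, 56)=1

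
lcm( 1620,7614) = 76140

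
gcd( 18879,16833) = 93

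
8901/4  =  2225+1/4 =2225.25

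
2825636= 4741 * 596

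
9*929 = 8361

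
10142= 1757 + 8385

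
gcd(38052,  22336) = 4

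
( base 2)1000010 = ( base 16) 42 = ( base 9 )73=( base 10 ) 66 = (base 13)51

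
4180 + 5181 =9361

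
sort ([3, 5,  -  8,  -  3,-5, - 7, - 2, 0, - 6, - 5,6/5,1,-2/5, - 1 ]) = [-8, - 7,-6, - 5,-5 , - 3, - 2, - 1, - 2/5,0,1,6/5, 3, 5] 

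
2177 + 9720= 11897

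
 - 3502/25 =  - 141 + 23/25 =-  140.08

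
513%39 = 6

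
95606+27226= 122832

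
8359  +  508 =8867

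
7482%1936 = 1674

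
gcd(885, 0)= 885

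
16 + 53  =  69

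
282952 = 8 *35369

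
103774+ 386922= 490696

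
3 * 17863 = 53589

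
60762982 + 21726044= 82489026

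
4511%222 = 71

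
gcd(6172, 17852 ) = 4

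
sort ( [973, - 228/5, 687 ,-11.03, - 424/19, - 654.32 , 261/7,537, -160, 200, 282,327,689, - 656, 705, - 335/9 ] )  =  [ - 656, - 654.32, -160, - 228/5, - 335/9,- 424/19, - 11.03,261/7 , 200 , 282, 327, 537,687, 689,705,973]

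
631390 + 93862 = 725252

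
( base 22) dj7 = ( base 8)15075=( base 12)3A79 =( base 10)6717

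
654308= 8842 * 74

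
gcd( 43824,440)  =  88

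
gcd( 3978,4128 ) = 6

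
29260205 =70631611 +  - 41371406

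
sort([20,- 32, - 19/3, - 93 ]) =[ - 93, - 32 , - 19/3,20 ] 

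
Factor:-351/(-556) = 2^(-2 )*  3^3*13^1*139^( - 1 ) 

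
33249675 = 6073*5475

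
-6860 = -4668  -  2192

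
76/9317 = 76/9317 = 0.01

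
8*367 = 2936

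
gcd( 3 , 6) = 3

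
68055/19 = 68055/19 = 3581.84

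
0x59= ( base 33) 2n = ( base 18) 4h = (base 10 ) 89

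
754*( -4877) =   -  3677258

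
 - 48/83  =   - 1+ 35/83  =  - 0.58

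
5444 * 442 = 2406248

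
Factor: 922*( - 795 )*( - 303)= 222095970 = 2^1*3^2* 5^1*53^1*101^1*461^1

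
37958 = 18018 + 19940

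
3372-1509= 1863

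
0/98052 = 0= 0.00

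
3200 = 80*40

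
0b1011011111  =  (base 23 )18m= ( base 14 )3a7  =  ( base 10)735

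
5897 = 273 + 5624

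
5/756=5/756 = 0.01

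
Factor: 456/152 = 3^1 = 3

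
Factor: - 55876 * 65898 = -2^3*3^2 * 7^1*61^1 * 229^1*523^1 = - 3682116648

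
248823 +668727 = 917550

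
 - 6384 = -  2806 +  - 3578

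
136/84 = 34/21 = 1.62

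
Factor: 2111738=2^1*37^1*28537^1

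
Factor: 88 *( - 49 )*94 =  - 405328 =- 2^4 * 7^2 * 11^1*47^1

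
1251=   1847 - 596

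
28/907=28/907 = 0.03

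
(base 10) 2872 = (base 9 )3841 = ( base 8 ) 5470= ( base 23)59K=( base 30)35m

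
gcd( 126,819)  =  63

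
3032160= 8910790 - 5878630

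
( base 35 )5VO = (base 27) 9op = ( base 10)7234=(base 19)110e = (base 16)1C42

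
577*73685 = 42516245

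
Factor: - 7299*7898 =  - 57647502  =  - 2^1* 3^2*11^1  *359^1*811^1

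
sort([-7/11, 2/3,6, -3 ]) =[-3,-7/11,2/3, 6]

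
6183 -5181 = 1002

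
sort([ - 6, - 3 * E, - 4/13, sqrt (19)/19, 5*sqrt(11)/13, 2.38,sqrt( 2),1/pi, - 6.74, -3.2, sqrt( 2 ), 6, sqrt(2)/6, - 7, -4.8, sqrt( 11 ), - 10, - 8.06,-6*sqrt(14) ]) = [ -6 * sqrt(14), - 10, -3*E,- 8.06, - 7 ,  -  6.74, - 6, -4.8, -3.2, - 4/13,sqrt(19 ) /19,sqrt (2 ) /6,1/pi,5 *sqrt ( 11)/13, sqrt( 2 ), sqrt( 2 ),2.38, sqrt(11 ),6]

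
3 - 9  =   - 6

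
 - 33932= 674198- 708130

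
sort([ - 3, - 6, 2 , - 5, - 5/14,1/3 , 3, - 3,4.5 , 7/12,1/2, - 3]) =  [  -  6, - 5, - 3, - 3, - 3,-5/14,1/3,1/2,7/12,2 , 3,4.5]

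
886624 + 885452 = 1772076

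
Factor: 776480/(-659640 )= - 2^2*3^(-1)*211^1*239^ ( - 1) = -844/717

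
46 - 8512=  - 8466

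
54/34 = 1 + 10/17=   1.59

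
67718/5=13543+3/5 = 13543.60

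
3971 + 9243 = 13214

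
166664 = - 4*( - 41666)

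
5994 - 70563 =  - 64569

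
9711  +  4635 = 14346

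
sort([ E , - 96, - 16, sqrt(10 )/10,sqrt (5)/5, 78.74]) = [- 96, - 16, sqrt(10)/10,sqrt(5)/5,E,78.74]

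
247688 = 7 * 35384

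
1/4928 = 1/4928=0.00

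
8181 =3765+4416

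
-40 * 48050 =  - 1922000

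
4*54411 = 217644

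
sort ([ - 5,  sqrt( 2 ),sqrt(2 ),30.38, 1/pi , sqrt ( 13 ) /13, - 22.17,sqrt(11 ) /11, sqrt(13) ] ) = [ - 22.17, - 5, sqrt( 13)/13 , sqrt( 11) /11 , 1/pi,sqrt( 2 ),sqrt( 2 ),sqrt(13 ),30.38 ]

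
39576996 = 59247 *668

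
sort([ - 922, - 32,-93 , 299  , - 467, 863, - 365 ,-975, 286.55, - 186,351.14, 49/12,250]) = [-975, - 922,-467, - 365,  -  186, - 93, - 32, 49/12,  250,  286.55, 299, 351.14, 863 ]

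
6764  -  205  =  6559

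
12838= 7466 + 5372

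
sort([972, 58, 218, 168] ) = [ 58, 168, 218,972 ]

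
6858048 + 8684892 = 15542940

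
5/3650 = 1/730 = 0.00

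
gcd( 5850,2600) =650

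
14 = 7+7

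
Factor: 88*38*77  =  2^4 * 7^1*11^2 * 19^1 =257488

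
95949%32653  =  30643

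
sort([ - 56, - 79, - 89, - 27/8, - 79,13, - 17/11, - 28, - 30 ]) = [  -  89, - 79, - 79, - 56, - 30, - 28,  -  27/8, - 17/11, 13] 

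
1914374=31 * 61754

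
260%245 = 15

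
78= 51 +27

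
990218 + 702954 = 1693172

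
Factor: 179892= 2^2*3^2 * 19^1 * 263^1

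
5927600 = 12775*464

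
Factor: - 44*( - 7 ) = 308 = 2^2 * 7^1 * 11^1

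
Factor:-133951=-29^1*31^1*149^1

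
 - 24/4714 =-12/2357 =- 0.01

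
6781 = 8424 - 1643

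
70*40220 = 2815400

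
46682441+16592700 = 63275141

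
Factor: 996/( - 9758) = - 2^1*3^1*7^( -1) * 17^( - 1 )*41^( -1)* 83^1= - 498/4879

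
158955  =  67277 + 91678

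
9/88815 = 3/29605   =  0.00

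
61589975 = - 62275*( - 989 )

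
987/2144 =987/2144 =0.46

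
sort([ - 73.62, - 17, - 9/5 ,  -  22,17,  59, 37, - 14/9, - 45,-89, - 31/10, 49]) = [  -  89, - 73.62  , - 45 , - 22, - 17, - 31/10,- 9/5, - 14/9,  17 , 37 , 49 , 59 ] 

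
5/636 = 5/636 = 0.01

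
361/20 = 361/20 = 18.05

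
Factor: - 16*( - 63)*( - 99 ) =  - 99792 = - 2^4*3^4*7^1*11^1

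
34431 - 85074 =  - 50643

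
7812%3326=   1160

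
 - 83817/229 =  - 83817/229 =- 366.01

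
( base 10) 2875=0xb3b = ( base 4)230323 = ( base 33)2l4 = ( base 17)9G2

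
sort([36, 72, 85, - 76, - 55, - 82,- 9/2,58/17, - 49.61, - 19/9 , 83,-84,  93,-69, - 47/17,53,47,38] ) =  [ - 84, - 82,-76, - 69 , - 55 , - 49.61, - 9/2, - 47/17, - 19/9,58/17, 36, 38,47,53,72,83,85, 93] 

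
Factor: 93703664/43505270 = 46851832/21752635=2^3*5^( - 1 )*4350527^(  -  1)*5856479^1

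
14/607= 14/607 = 0.02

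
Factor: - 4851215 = - 5^1*73^1* 13291^1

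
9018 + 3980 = 12998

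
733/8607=733/8607=0.09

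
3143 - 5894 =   -  2751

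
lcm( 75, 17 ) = 1275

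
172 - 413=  - 241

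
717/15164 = 717/15164 = 0.05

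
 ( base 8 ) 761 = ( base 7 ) 1310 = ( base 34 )EL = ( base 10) 497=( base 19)173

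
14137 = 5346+8791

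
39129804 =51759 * 756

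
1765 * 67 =118255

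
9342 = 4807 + 4535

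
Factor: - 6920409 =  - 3^1 * 31^1 * 74413^1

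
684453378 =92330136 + 592123242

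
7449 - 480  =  6969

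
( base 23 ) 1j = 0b101010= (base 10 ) 42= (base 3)1120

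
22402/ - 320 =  - 11201/160=-70.01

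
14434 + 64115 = 78549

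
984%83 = 71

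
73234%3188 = 3098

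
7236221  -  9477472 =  - 2241251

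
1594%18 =10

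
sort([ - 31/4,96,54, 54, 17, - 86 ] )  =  [ - 86,-31/4, 17,54, 54, 96] 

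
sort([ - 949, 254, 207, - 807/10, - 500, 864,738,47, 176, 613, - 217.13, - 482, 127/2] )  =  [ - 949, - 500,  -  482, - 217.13,-807/10,47,  127/2,176,  207, 254, 613, 738, 864 ]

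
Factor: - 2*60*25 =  - 3000 = -  2^3*3^1*5^3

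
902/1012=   41/46 = 0.89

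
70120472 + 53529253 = 123649725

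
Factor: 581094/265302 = 633/289 = 3^1*17^(-2) * 211^1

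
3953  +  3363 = 7316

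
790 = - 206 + 996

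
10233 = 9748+485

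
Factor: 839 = 839^1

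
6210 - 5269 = 941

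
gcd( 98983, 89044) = 1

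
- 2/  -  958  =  1/479 = 0.00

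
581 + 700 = 1281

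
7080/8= 885 = 885.00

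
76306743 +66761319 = 143068062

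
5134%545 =229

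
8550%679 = 402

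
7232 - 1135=6097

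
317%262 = 55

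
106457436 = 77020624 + 29436812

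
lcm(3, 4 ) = 12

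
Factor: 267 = 3^1 * 89^1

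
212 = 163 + 49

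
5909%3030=2879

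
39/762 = 13/254  =  0.05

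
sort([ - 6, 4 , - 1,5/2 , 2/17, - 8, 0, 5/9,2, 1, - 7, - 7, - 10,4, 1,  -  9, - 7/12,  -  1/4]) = [ - 10, - 9, - 8, - 7, - 7, - 6, - 1, - 7/12, -1/4,0,  2/17,5/9, 1, 1,  2,  5/2,4, 4 ] 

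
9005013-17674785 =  -8669772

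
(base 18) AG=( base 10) 196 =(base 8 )304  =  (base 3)21021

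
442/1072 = 221/536=0.41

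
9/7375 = 9/7375 =0.00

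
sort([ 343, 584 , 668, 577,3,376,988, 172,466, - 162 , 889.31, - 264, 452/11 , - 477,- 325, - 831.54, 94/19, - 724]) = [ - 831.54 , - 724, - 477, - 325,-264 , - 162,3 , 94/19 , 452/11, 172,343, 376,  466,577, 584 , 668,889.31, 988]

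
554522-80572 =473950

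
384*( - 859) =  -329856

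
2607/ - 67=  - 2607/67 = - 38.91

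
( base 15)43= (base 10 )63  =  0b111111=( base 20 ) 33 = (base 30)23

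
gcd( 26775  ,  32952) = 3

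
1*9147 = 9147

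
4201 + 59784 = 63985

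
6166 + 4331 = 10497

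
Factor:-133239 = - 3^1*23^1*1931^1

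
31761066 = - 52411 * ( - 606) 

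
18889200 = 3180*5940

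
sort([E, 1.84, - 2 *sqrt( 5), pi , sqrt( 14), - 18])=[-18, - 2 * sqrt ( 5), 1.84,E,  pi,sqrt(14 )] 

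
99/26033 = 99/26033= 0.00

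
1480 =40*37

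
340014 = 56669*6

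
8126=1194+6932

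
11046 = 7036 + 4010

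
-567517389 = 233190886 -800708275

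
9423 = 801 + 8622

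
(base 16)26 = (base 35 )13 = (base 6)102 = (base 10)38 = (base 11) 35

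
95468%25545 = 18833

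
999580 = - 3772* (-265) 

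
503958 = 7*71994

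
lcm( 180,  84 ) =1260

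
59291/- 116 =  - 59291/116 = - 511.13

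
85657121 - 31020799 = 54636322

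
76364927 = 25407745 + 50957182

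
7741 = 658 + 7083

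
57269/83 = 57269/83 = 689.99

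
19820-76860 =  - 57040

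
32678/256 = 127+83/128 = 127.65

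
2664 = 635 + 2029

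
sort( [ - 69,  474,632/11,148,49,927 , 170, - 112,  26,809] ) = [ - 112, - 69,26,49,632/11,  148,170,  474, 809,  927 ]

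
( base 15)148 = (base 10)293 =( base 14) 16d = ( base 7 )566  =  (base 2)100100101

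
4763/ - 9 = - 4763/9= - 529.22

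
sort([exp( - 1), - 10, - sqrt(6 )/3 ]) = [-10, - sqrt(6)/3,exp( - 1 )]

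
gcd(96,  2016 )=96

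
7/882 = 1/126 =0.01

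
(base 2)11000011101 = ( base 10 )1565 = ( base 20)3I5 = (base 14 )7db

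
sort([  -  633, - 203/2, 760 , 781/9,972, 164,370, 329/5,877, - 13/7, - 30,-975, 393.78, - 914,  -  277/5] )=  [ - 975,  -  914,-633,-203/2, - 277/5, - 30, - 13/7,329/5,781/9,164, 370,393.78, 760, 877, 972]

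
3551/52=68 + 15/52 = 68.29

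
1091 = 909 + 182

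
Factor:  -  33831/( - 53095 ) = 3^3*5^ ( - 1 )*37^ (  -  1) * 41^ ( - 1)*179^1 = 4833/7585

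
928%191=164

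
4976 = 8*622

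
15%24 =15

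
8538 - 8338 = 200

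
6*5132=30792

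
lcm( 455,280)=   3640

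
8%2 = 0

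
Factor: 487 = 487^1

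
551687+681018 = 1232705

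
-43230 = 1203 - 44433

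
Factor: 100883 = 79^1*1277^1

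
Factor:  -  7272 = -2^3*3^2*101^1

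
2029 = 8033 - 6004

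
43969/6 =7328  +  1/6 = 7328.17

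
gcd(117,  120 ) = 3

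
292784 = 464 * 631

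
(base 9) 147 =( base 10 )124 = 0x7c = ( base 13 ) 97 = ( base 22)5e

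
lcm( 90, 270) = 270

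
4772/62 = 76 + 30/31 = 76.97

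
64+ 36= 100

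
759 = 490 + 269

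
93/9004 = 93/9004 = 0.01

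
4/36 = 1/9 = 0.11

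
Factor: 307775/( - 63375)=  - 3^( - 1)*5^( - 1)*13^( - 1 )*947^1 = - 947/195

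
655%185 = 100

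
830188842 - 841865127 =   -  11676285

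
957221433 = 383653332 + 573568101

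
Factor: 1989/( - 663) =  - 3^1 = - 3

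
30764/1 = 30764 = 30764.00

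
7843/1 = 7843 = 7843.00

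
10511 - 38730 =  - 28219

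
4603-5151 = -548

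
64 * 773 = 49472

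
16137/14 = 16137/14 = 1152.64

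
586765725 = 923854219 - 337088494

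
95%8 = 7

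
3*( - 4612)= -13836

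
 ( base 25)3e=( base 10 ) 89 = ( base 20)49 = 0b1011001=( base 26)3b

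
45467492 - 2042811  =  43424681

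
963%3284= 963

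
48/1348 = 12/337 = 0.04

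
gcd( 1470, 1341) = 3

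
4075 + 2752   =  6827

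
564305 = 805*701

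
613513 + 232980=846493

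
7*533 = 3731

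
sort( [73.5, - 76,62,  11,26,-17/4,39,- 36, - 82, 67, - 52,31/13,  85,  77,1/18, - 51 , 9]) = [ - 82, - 76, - 52, - 51  , - 36 ,  -  17/4, 1/18, 31/13 , 9, 11, 26, 39, 62, 67,  73.5, 77,85 ] 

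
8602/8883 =8602/8883 =0.97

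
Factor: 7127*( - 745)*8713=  - 46262675495= - 5^1*149^1*7127^1*8713^1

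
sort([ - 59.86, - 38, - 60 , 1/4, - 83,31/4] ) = [-83, - 60,-59.86, - 38, 1/4 , 31/4 ]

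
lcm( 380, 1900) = 1900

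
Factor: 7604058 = 2^1 * 3^1*7^1 * 11^1*109^1*151^1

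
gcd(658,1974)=658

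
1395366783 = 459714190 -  -935652593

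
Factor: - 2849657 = -47^1 * 60631^1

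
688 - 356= 332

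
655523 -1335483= - 679960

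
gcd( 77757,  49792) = 1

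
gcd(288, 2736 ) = 144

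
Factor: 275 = 5^2*11^1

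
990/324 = 3+ 1/18 =3.06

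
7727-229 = 7498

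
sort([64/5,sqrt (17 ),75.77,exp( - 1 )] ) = [exp( - 1 ),sqrt(17 ),64/5,  75.77 ] 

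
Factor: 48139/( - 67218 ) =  - 2^( - 1)*3^(  -  1) *7^1 *13^1*17^( - 1)*23^2 *659^ ( - 1 )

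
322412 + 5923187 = 6245599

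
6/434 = 3/217=   0.01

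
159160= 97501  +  61659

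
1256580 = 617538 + 639042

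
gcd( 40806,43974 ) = 18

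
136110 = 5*27222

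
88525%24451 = 15172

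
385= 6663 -6278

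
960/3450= 32/115 =0.28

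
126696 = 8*15837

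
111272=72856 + 38416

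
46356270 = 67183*690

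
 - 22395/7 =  - 3200  +  5/7 = -3199.29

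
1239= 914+325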